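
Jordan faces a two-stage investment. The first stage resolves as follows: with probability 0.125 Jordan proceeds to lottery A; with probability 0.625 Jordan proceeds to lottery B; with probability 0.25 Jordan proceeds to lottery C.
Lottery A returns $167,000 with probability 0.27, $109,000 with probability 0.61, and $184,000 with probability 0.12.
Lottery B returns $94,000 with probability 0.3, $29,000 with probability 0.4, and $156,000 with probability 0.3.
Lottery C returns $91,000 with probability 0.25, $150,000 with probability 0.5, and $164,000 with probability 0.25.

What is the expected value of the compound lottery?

$105,520

EV(A) = 0.27 × 167000 + 0.61 × 109000 + 0.12 × 184000 = 45090 + 66490 + 22080 = 133660
EV(B) = 0.3 × 94000 + 0.4 × 29000 + 0.3 × 156000 = 28200 + 11600 + 46800 = 86600
EV(C) = 0.25 × 91000 + 0.5 × 150000 + 0.25 × 164000 = 22750 + 75000 + 41000 = 138750
Overall = 0.125 × 133660 + 0.625 × 86600 + 0.25 × 138750 = 16707.5 + 54125 + 34687.5 = 105520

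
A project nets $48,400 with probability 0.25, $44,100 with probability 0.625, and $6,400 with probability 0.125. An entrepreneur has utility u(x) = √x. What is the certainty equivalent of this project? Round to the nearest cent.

$38,514.06

E[u] = 0.25·√48400 + 0.625·√44100 + 0.125·√6400 = 0.25·220 + 0.625·210 + 0.125·80 = 196.25
CE = (196.25)² = 38514.0625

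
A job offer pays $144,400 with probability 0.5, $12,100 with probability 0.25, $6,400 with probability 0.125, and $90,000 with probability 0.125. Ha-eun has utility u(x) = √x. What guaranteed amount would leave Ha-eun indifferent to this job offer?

$70,225

E[u] = 0.5·√144400 + 0.25·√12100 + 0.125·√6400 + 0.125·√90000 = 0.5·380 + 0.25·110 + 0.125·80 + 0.125·300 = 265
CE = (265)² = 70225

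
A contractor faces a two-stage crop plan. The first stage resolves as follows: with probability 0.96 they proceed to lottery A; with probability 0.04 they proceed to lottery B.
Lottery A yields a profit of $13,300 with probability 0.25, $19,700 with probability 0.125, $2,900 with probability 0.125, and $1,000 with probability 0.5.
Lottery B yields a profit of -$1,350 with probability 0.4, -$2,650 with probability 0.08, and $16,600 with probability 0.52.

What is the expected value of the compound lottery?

EV(A) = 0.25 × 13300 + 0.125 × 19700 + 0.125 × 2900 + 0.5 × 1000 = 3325 + 2462.5 + 362.5 + 500 = 6650
EV(B) = 0.4 × (-1350) + 0.08 × (-2650) + 0.52 × 16600 = -540 − 212 + 8632 = 7880
Overall = 0.96 × 6650 + 0.04 × 7880 = 6384 + 315.2 = 6699.2

$6,699.20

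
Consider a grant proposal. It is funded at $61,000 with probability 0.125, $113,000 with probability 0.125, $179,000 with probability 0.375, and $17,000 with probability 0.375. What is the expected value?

$95,250

EV = 0.125 × 61000 + 0.125 × 113000 + 0.375 × 179000 + 0.375 × 17000 = 7625 + 14125 + 67125 + 6375 = 95250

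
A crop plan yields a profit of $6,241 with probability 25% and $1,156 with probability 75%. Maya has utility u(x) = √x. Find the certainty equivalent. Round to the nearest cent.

$2,047.56

E[u] = 0.25·√6241 + 0.75·√1156 = 0.25·79 + 0.75·34 = 45.25
CE = (45.25)² = 2047.5625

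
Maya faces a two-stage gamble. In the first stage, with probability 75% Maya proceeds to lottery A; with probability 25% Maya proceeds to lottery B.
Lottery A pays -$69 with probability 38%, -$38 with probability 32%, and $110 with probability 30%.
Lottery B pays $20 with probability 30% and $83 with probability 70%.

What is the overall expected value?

$11.99

EV(A) = 0.38 × (-69) + 0.32 × (-38) + 0.3 × 110 = -26.22 − 12.16 + 33 = -5.38
EV(B) = 0.3 × 20 + 0.7 × 83 = 6 + 58.1 = 64.1
Overall = 0.75 × (-5.38) + 0.25 × 64.1 = -4.035 + 16.025 = 11.99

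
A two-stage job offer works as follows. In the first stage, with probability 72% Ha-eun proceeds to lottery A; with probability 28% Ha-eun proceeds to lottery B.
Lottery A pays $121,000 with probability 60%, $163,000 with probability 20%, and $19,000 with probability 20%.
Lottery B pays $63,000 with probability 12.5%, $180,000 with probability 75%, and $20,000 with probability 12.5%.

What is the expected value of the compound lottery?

EV(A) = 0.6 × 121000 + 0.2 × 163000 + 0.2 × 19000 = 72600 + 32600 + 3800 = 109000
EV(B) = 0.125 × 63000 + 0.75 × 180000 + 0.125 × 20000 = 7875 + 135000 + 2500 = 145375
Overall = 0.72 × 109000 + 0.28 × 145375 = 78480 + 40705 = 119185

$119,185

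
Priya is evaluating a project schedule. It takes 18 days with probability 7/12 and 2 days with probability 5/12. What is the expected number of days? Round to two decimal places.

EV = 7/12 × 18 + 5/12 × 2 = 10.5 + 0.8333 = 11.3333

11.33 days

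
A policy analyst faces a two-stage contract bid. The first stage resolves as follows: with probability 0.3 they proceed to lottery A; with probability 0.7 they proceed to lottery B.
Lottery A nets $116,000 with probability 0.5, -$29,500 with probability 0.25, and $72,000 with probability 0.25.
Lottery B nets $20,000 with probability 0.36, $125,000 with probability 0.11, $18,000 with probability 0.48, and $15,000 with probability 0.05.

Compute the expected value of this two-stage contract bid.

EV(A) = 0.5 × 116000 + 0.25 × (-29500) + 0.25 × 72000 = 58000 − 7375 + 18000 = 68625
EV(B) = 0.36 × 20000 + 0.11 × 125000 + 0.48 × 18000 + 0.05 × 15000 = 7200 + 13750 + 8640 + 750 = 30340
Overall = 0.3 × 68625 + 0.7 × 30340 = 20587.5 + 21238 = 41825.5

$41,825.50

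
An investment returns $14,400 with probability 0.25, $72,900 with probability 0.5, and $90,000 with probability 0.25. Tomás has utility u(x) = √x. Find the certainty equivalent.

$57,600

E[u] = 0.25·√14400 + 0.5·√72900 + 0.25·√90000 = 0.25·120 + 0.5·270 + 0.25·300 = 240
CE = (240)² = 57600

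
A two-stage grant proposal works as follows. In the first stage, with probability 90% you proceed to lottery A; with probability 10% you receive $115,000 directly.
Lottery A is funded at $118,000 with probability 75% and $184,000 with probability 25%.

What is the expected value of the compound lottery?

$132,550

EV(A) = 0.75 × 118000 + 0.25 × 184000 = 88500 + 46000 = 134500
Branch B: 115000 (certain)
Overall = 0.9 × 134500 + 0.1 × 115000 = 121050 + 11500 = 132550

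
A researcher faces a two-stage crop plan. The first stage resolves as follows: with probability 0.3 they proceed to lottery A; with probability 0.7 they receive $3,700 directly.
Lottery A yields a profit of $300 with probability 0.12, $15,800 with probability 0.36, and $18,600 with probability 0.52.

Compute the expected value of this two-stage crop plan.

$7,208.80

EV(A) = 0.12 × 300 + 0.36 × 15800 + 0.52 × 18600 = 36 + 5688 + 9672 = 15396
Branch B: 3700 (certain)
Overall = 0.3 × 15396 + 0.7 × 3700 = 4618.8 + 2590 = 7208.8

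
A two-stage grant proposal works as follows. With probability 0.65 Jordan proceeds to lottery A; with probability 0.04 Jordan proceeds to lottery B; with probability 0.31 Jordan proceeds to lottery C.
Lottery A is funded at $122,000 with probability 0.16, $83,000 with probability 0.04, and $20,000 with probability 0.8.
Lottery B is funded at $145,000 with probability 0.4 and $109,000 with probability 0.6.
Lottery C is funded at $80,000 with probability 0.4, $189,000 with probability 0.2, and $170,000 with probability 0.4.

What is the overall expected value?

EV(A) = 0.16 × 122000 + 0.04 × 83000 + 0.8 × 20000 = 19520 + 3320 + 16000 = 38840
EV(B) = 0.4 × 145000 + 0.6 × 109000 = 58000 + 65400 = 123400
EV(C) = 0.4 × 80000 + 0.2 × 189000 + 0.4 × 170000 = 32000 + 37800 + 68000 = 137800
Overall = 0.65 × 38840 + 0.04 × 123400 + 0.31 × 137800 = 25246 + 4936 + 42718 = 72900

$72,900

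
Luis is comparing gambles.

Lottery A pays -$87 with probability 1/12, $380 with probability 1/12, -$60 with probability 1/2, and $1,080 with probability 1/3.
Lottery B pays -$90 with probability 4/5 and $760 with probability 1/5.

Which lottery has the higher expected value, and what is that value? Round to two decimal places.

Lottery A ($354.42)

Lottery A = 1/12 × (-87) + 1/12 × 380 + 1/2 × (-60) + 1/3 × 1080 = -7.25 + 31.6667 − 30 + 360 = 354.4167
Lottery B = 4/5 × (-90) + 1/5 × 760 = -72 + 152 = 80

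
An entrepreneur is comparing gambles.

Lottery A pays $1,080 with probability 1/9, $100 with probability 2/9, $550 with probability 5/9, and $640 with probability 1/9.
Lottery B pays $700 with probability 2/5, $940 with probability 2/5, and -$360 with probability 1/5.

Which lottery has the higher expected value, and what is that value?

Lottery A = 1/9 × 1080 + 2/9 × 100 + 5/9 × 550 + 1/9 × 640 = 120 + 22.2222 + 305.5556 + 71.1111 = 518.8889
Lottery B = 2/5 × 700 + 2/5 × 940 + 1/5 × (-360) = 280 + 376 − 72 = 584

Lottery B ($584)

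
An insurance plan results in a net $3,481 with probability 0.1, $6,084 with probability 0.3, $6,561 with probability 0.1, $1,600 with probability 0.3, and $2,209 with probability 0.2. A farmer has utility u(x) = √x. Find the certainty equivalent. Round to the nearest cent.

E[u] = 0.1·√3481 + 0.3·√6084 + 0.1·√6561 + 0.3·√1600 + 0.2·√2209 = 0.1·59 + 0.3·78 + 0.1·81 + 0.3·40 + 0.2·47 = 58.8
CE = (58.8)² = 3457.44

$3,457.44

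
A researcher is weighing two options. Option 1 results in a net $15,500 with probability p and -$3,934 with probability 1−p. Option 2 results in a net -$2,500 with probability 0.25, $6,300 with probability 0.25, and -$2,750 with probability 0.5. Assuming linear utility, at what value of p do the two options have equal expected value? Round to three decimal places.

p = 0.181

EV(Option 2) = 0.25 × (-2500) + 0.25 × 6300 + 0.5 × (-2750) = -625 + 1575 − 1375 = -425
p·15500 + (1−p)·(-3934) = -425
19434p − 3934 = -425
p = (-425 + 3934) / 19434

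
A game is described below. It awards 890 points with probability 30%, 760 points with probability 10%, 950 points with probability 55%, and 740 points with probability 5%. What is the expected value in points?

EV = 0.3 × 890 + 0.1 × 760 + 0.55 × 950 + 0.05 × 740 = 267 + 76 + 522.5 + 37 = 902.5

902.5 points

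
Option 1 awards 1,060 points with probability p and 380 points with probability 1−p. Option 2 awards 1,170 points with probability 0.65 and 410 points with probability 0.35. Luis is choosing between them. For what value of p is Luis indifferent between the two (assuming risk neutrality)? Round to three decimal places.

p = 0.771

EV(Option 2) = 0.65 × 1170 + 0.35 × 410 = 760.5 + 143.5 = 904
p·1060 + (1−p)·380 = 904
680p + 380 = 904
p = (904 − 380) / 680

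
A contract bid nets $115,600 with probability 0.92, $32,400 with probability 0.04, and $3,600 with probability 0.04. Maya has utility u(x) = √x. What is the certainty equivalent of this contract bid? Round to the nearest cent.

E[u] = 0.92·√115600 + 0.04·√32400 + 0.04·√3600 = 0.92·340 + 0.04·180 + 0.04·60 = 322.4
CE = (322.4)² = 103941.76

$103,941.76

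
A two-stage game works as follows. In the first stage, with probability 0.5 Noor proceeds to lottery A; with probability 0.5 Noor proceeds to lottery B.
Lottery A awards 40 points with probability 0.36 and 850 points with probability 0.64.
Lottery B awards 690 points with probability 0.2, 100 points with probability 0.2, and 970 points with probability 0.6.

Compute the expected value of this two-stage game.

649.2 points

EV(A) = 0.36 × 40 + 0.64 × 850 = 14.4 + 544 = 558.4
EV(B) = 0.2 × 690 + 0.2 × 100 + 0.6 × 970 = 138 + 20 + 582 = 740
Overall = 0.5 × 558.4 + 0.5 × 740 = 279.2 + 370 = 649.2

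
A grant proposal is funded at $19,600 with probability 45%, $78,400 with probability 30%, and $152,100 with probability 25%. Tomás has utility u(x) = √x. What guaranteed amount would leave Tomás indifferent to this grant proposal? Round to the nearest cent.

$59,780.25

E[u] = 0.45·√19600 + 0.3·√78400 + 0.25·√152100 = 0.45·140 + 0.3·280 + 0.25·390 = 244.5
CE = (244.5)² = 59780.25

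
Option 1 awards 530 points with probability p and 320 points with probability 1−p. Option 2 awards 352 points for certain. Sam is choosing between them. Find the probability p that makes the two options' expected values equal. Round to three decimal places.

p = 0.152

p·530 + (1−p)·320 = 352
210p + 320 = 352
p = (352 − 320) / 210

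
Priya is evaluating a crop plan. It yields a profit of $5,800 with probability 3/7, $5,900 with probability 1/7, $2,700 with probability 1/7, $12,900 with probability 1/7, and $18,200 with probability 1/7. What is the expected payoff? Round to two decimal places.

$8,157.14

EV = 3/7 × 5800 + 1/7 × 5900 + 1/7 × 2700 + 1/7 × 12900 + 1/7 × 18200 = 2485.7143 + 842.8571 + 385.7143 + 1842.8571 + 2600 = 8157.1429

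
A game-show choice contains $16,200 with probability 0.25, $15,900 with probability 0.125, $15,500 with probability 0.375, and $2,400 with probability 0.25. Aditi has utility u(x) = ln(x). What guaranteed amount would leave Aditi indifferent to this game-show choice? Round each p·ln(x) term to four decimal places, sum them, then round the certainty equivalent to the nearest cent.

E[u] = 0.25·ln(16200) + 0.125·ln(15900) + 0.375·ln(15500) + 0.25·ln(2400) = 2.4232 + 1.2093 + 3.6182 + 1.9458 = 9.1965
CE = e^9.1965 ≈ 9862.55

$9,862.55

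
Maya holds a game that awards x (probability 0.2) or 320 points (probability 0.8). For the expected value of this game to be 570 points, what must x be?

0.2·x + 0.8·320 = 570
0.2·x = 570 − 256 = 314
x = 314 / 0.2 = 1570

x = 1,570 points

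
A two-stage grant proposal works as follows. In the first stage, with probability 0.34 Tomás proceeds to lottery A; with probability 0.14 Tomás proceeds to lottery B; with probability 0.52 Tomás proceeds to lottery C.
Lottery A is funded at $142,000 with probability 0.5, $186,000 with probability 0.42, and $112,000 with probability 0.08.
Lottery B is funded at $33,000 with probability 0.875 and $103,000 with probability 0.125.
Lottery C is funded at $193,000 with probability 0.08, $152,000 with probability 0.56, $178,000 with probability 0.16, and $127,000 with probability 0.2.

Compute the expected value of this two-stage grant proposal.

EV(A) = 0.5 × 142000 + 0.42 × 186000 + 0.08 × 112000 = 71000 + 78120 + 8960 = 158080
EV(B) = 0.875 × 33000 + 0.125 × 103000 = 28875 + 12875 = 41750
EV(C) = 0.08 × 193000 + 0.56 × 152000 + 0.16 × 178000 + 0.2 × 127000 = 15440 + 85120 + 28480 + 25400 = 154440
Overall = 0.34 × 158080 + 0.14 × 41750 + 0.52 × 154440 = 53747.2 + 5845 + 80308.8 = 139901

$139,901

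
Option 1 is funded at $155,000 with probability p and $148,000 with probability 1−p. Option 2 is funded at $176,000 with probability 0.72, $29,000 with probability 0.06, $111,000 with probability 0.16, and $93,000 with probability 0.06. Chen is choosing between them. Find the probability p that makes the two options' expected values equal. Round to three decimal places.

EV(Option 2) = 0.72 × 176000 + 0.06 × 29000 + 0.16 × 111000 + 0.06 × 93000 = 126720 + 1740 + 17760 + 5580 = 151800
p·155000 + (1−p)·148000 = 151800
7000p + 148000 = 151800
p = (151800 − 148000) / 7000

p = 0.543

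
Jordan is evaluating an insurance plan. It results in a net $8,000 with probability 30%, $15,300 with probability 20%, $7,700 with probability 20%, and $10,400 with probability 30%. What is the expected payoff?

EV = 0.3 × 8000 + 0.2 × 15300 + 0.2 × 7700 + 0.3 × 10400 = 2400 + 3060 + 1540 + 3120 = 10120

$10,120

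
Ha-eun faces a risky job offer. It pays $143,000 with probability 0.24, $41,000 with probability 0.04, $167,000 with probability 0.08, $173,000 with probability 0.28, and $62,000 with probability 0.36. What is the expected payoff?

$120,080

EV = 0.24 × 143000 + 0.04 × 41000 + 0.08 × 167000 + 0.28 × 173000 + 0.36 × 62000 = 34320 + 1640 + 13360 + 48440 + 22320 = 120080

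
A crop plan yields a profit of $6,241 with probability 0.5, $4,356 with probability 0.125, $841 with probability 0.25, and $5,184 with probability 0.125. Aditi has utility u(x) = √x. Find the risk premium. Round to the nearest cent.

E[u] = 0.5·√6241 + 0.125·√4356 + 0.25·√841 + 0.125·√5184 = 0.5·79 + 0.125·66 + 0.25·29 + 0.125·72 = 64
CE = (64)² = 4096
Risk premium = EV − CE = 4523.25 − 4096 = 427.25

$427.25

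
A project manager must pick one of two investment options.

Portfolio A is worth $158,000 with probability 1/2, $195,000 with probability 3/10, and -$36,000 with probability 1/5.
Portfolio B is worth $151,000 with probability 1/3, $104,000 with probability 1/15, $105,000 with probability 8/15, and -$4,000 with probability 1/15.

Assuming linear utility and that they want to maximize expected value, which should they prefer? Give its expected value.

Portfolio A = 1/2 × 158000 + 3/10 × 195000 + 1/5 × (-36000) = 79000 + 58500 − 7200 = 130300
Portfolio B = 1/3 × 151000 + 1/15 × 104000 + 8/15 × 105000 + 1/15 × (-4000) = 50333.3333 + 6933.3333 + 56000 − 266.6667 = 113000

Portfolio A ($130,300)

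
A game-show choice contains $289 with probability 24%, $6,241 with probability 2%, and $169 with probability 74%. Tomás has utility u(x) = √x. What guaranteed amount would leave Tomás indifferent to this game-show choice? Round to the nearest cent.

E[u] = 0.24·√289 + 0.02·√6241 + 0.74·√169 = 0.24·17 + 0.02·79 + 0.74·13 = 15.28
CE = (15.28)² = 233.4784

$233.48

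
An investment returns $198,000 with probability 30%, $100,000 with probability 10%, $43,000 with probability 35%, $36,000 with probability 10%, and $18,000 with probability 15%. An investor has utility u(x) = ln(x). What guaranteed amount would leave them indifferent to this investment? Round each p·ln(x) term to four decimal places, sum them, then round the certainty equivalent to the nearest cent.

$63,767.57

E[u] = 0.3·ln(198000) + 0.1·ln(100000) + 0.35·ln(43000) + 0.1·ln(36000) + 0.15·ln(18000) = 3.6588 + 1.1513 + 3.7341 + 1.0491 + 1.4697 = 11.0630
CE = e^11.0630 ≈ 63767.57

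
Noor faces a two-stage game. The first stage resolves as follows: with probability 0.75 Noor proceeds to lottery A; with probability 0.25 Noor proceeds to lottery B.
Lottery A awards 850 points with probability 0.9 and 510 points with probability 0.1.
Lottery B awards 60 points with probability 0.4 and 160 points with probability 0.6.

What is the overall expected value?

EV(A) = 0.9 × 850 + 0.1 × 510 = 765 + 51 = 816
EV(B) = 0.4 × 60 + 0.6 × 160 = 24 + 96 = 120
Overall = 0.75 × 816 + 0.25 × 120 = 612 + 30 = 642

642 points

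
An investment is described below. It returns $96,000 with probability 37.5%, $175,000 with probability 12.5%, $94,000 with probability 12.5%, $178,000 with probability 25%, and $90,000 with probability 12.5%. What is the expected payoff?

EV = 0.375 × 96000 + 0.125 × 175000 + 0.125 × 94000 + 0.25 × 178000 + 0.125 × 90000 = 36000 + 21875 + 11750 + 44500 + 11250 = 125375

$125,375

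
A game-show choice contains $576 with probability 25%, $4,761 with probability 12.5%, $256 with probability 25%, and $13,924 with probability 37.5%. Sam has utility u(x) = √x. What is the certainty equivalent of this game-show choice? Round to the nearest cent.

$3,953.27

E[u] = 0.25·√576 + 0.125·√4761 + 0.25·√256 + 0.375·√13924 = 0.25·24 + 0.125·69 + 0.25·16 + 0.375·118 = 62.875
CE = (62.875)² = 3953.265625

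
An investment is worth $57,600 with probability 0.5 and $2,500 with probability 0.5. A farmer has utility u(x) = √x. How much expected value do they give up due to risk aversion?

E[u] = 0.5·√57600 + 0.5·√2500 = 0.5·240 + 0.5·50 = 145
CE = (145)² = 21025
Risk premium = EV − CE = 30050 − 21025 = 9025

$9,025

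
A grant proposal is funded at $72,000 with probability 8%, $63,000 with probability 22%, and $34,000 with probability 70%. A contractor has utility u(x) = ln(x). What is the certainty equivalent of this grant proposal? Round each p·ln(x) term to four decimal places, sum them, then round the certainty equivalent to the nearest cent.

$41,352.99

E[u] = 0.08·ln(72000) + 0.22·ln(63000) + 0.7·ln(34000) = 0.8948 + 2.4312 + 7.3039 = 10.6299
CE = e^10.6299 ≈ 41352.99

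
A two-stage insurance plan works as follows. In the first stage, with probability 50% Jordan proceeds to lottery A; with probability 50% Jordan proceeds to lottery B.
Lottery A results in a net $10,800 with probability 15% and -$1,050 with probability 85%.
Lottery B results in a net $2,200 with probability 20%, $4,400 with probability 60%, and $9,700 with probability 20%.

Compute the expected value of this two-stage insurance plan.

$2,873.75

EV(A) = 0.15 × 10800 + 0.85 × (-1050) = 1620 − 892.5 = 727.5
EV(B) = 0.2 × 2200 + 0.6 × 4400 + 0.2 × 9700 = 440 + 2640 + 1940 = 5020
Overall = 0.5 × 727.5 + 0.5 × 5020 = 363.75 + 2510 = 2873.75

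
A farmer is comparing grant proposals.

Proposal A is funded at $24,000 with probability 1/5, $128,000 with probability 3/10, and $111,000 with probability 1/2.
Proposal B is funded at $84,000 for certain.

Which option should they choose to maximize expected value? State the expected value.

Proposal A ($98,700)

Proposal A = 1/5 × 24000 + 3/10 × 128000 + 1/2 × 111000 = 4800 + 38400 + 55500 = 98700
Proposal B: 84000 (certain)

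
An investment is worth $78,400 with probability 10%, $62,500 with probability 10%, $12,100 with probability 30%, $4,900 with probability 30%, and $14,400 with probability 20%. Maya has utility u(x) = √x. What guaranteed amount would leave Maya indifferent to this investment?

E[u] = 0.1·√78400 + 0.1·√62500 + 0.3·√12100 + 0.3·√4900 + 0.2·√14400 = 0.1·280 + 0.1·250 + 0.3·110 + 0.3·70 + 0.2·120 = 131
CE = (131)² = 17161

$17,161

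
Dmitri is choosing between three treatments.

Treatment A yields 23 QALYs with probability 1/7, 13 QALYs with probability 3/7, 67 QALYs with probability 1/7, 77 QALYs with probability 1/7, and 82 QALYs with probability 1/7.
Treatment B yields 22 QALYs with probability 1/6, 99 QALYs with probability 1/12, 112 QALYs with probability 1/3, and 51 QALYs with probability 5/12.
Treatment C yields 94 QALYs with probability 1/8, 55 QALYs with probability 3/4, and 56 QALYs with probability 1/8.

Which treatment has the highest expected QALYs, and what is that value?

Treatment B (70.5 QALYs)

Treatment A = 1/7 × 23 + 3/7 × 13 + 1/7 × 67 + 1/7 × 77 + 1/7 × 82 = 3.2857 + 5.5714 + 9.5714 + 11 + 11.7143 = 41.1429
Treatment B = 1/6 × 22 + 1/12 × 99 + 1/3 × 112 + 5/12 × 51 = 3.6667 + 8.25 + 37.3333 + 21.25 = 70.5
Treatment C = 1/8 × 94 + 3/4 × 55 + 1/8 × 56 = 11.75 + 41.25 + 7 = 60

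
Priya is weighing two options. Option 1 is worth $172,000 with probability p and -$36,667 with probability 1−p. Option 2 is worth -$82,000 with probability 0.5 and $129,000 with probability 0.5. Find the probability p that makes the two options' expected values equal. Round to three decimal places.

EV(Option 2) = 0.5 × (-82000) + 0.5 × 129000 = -41000 + 64500 = 23500
p·172000 + (1−p)·(-36667) = 23500
208667p − 36667 = 23500
p = (23500 + 36667) / 208667

p = 0.288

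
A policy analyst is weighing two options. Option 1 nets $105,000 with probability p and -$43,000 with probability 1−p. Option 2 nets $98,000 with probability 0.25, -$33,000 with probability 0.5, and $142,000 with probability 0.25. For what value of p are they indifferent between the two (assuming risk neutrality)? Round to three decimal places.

EV(Option 2) = 0.25 × 98000 + 0.5 × (-33000) + 0.25 × 142000 = 24500 − 16500 + 35500 = 43500
p·105000 + (1−p)·(-43000) = 43500
148000p − 43000 = 43500
p = (43500 + 43000) / 148000

p = 0.584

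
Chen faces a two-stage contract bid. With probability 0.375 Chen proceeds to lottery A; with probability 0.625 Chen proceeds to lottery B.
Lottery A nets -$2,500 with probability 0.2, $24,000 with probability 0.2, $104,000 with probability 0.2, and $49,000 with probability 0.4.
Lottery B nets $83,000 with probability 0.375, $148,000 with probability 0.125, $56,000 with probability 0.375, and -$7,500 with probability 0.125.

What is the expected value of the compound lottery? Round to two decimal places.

EV(A) = 0.2 × (-2500) + 0.2 × 24000 + 0.2 × 104000 + 0.4 × 49000 = -500 + 4800 + 20800 + 19600 = 44700
EV(B) = 0.375 × 83000 + 0.125 × 148000 + 0.375 × 56000 + 0.125 × (-7500) = 31125 + 18500 + 21000 − 937.5 = 69687.5
Overall = 0.375 × 44700 + 0.625 × 69687.5 = 16762.5 + 43554.6875 = 60317.1875

$60,317.19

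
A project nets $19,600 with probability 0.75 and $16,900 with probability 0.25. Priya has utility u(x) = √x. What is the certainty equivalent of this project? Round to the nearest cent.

$18,906.25

E[u] = 0.75·√19600 + 0.25·√16900 = 0.75·140 + 0.25·130 = 137.5
CE = (137.5)² = 18906.25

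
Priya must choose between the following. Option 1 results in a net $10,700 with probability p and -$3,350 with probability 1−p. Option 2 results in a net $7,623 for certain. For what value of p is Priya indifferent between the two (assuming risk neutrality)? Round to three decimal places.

p = 0.781

p·10700 + (1−p)·(-3350) = 7623
14050p − 3350 = 7623
p = (7623 + 3350) / 14050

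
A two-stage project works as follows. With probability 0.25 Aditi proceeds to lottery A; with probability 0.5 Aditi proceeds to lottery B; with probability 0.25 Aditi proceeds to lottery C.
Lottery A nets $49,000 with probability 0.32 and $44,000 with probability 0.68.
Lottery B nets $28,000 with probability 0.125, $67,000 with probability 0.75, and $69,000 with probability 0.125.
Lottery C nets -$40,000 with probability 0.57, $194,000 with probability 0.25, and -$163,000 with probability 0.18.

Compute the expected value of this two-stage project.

$41,677.50

EV(A) = 0.32 × 49000 + 0.68 × 44000 = 15680 + 29920 = 45600
EV(B) = 0.125 × 28000 + 0.75 × 67000 + 0.125 × 69000 = 3500 + 50250 + 8625 = 62375
EV(C) = 0.57 × (-40000) + 0.25 × 194000 + 0.18 × (-163000) = -22800 + 48500 − 29340 = -3640
Overall = 0.25 × 45600 + 0.5 × 62375 + 0.25 × (-3640) = 11400 + 31187.5 − 910 = 41677.5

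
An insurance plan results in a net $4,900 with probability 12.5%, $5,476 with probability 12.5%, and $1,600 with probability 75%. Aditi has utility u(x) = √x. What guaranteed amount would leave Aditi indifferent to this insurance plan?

E[u] = 0.125·√4900 + 0.125·√5476 + 0.75·√1600 = 0.125·70 + 0.125·74 + 0.75·40 = 48
CE = (48)² = 2304

$2,304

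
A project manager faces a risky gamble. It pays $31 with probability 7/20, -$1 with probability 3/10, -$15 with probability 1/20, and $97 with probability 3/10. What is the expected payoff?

$38.90

EV = 7/20 × 31 + 3/10 × (-1) + 1/20 × (-15) + 3/10 × 97 = 10.85 − 0.3 − 0.75 + 29.1 = 38.9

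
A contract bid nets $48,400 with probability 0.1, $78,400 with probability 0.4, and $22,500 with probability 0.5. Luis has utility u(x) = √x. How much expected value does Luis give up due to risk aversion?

$3,769

E[u] = 0.1·√48400 + 0.4·√78400 + 0.5·√22500 = 0.1·220 + 0.4·280 + 0.5·150 = 209
CE = (209)² = 43681
Risk premium = EV − CE = 47450 − 43681 = 3769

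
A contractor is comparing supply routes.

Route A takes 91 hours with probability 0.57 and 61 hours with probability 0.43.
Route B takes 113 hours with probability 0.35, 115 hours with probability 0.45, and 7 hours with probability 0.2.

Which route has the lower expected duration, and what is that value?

Route A = 0.57 × 91 + 0.43 × 61 = 51.87 + 26.23 = 78.1
Route B = 0.35 × 113 + 0.45 × 115 + 0.2 × 7 = 39.55 + 51.75 + 1.4 = 92.7

Route A (78.1 hours)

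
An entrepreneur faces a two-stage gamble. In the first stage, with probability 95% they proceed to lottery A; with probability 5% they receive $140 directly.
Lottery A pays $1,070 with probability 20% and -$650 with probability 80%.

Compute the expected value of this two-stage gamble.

-$283.70

EV(A) = 0.2 × 1070 + 0.8 × (-650) = 214 − 520 = -306
Branch B: 140 (certain)
Overall = 0.95 × (-306) + 0.05 × 140 = -290.7 + 7 = -283.7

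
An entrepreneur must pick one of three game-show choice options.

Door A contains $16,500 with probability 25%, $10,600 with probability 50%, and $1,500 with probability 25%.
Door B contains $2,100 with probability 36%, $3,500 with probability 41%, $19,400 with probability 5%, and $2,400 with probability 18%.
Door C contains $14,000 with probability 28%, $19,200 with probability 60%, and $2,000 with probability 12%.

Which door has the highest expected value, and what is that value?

Door C ($15,680)

Door A = 0.25 × 16500 + 0.5 × 10600 + 0.25 × 1500 = 4125 + 5300 + 375 = 9800
Door B = 0.36 × 2100 + 0.41 × 3500 + 0.05 × 19400 + 0.18 × 2400 = 756 + 1435 + 970 + 432 = 3593
Door C = 0.28 × 14000 + 0.6 × 19200 + 0.12 × 2000 = 3920 + 11520 + 240 = 15680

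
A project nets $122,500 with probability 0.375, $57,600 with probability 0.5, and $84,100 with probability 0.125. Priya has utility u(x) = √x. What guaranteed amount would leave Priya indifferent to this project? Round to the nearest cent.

$82,656.25

E[u] = 0.375·√122500 + 0.5·√57600 + 0.125·√84100 = 0.375·350 + 0.5·240 + 0.125·290 = 287.5
CE = (287.5)² = 82656.25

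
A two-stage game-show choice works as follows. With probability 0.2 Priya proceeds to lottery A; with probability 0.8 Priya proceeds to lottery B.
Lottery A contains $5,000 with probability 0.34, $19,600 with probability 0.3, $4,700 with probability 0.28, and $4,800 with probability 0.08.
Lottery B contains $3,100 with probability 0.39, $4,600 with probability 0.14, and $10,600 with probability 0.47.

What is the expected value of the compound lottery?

EV(A) = 0.34 × 5000 + 0.3 × 19600 + 0.28 × 4700 + 0.08 × 4800 = 1700 + 5880 + 1316 + 384 = 9280
EV(B) = 0.39 × 3100 + 0.14 × 4600 + 0.47 × 10600 = 1209 + 644 + 4982 = 6835
Overall = 0.2 × 9280 + 0.8 × 6835 = 1856 + 5468 = 7324

$7,324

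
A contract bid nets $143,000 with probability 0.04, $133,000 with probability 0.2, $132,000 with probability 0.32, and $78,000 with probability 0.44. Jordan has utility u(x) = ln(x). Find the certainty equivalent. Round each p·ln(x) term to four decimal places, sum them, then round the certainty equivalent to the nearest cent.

E[u] = 0.04·ln(143000) + 0.2·ln(133000) + 0.32·ln(132000) + 0.44·ln(78000) = 0.4748 + 2.3596 + 3.7730 + 4.9564 = 11.5638
CE = e^11.5638 ≈ 105219.09

$105,219.09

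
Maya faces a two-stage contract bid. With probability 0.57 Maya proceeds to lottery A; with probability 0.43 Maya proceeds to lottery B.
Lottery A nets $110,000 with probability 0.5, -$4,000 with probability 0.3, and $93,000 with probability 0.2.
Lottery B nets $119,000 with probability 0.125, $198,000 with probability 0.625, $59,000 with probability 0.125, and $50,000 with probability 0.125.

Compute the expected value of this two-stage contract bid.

$106,735.50

EV(A) = 0.5 × 110000 + 0.3 × (-4000) + 0.2 × 93000 = 55000 − 1200 + 18600 = 72400
EV(B) = 0.125 × 119000 + 0.625 × 198000 + 0.125 × 59000 + 0.125 × 50000 = 14875 + 123750 + 7375 + 6250 = 152250
Overall = 0.57 × 72400 + 0.43 × 152250 = 41268 + 65467.5 = 106735.5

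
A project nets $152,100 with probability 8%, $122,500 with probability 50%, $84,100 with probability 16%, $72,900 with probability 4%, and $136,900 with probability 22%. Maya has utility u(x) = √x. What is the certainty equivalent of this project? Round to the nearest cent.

E[u] = 0.08·√152100 + 0.5·√122500 + 0.16·√84100 + 0.04·√72900 + 0.22·√136900 = 0.08·390 + 0.5·350 + 0.16·290 + 0.04·270 + 0.22·370 = 344.8
CE = (344.8)² = 118887.04

$118,887.04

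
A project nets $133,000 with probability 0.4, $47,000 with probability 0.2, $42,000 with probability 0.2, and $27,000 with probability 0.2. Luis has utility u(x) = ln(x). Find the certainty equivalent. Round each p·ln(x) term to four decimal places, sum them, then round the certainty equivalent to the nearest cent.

E[u] = 0.4·ln(133000) + 0.2·ln(47000) + 0.2·ln(42000) + 0.2·ln(27000) = 4.7192 + 2.1516 + 2.1291 + 2.0407 = 11.0406
CE = e^11.0406 ≈ 62355.05

$62,355.05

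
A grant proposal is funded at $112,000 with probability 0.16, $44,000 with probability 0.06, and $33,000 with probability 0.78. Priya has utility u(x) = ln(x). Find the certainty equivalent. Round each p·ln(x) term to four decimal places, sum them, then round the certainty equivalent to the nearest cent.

E[u] = 0.16·ln(112000) + 0.06·ln(44000) + 0.78·ln(33000) = 1.8602 + 0.6415 + 8.1153 = 10.6170
CE = e^10.6170 ≈ 40822.96

$40,822.96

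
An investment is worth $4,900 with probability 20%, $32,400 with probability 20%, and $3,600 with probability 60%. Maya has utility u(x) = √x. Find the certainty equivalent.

E[u] = 0.2·√4900 + 0.2·√32400 + 0.6·√3600 = 0.2·70 + 0.2·180 + 0.6·60 = 86
CE = (86)² = 7396

$7,396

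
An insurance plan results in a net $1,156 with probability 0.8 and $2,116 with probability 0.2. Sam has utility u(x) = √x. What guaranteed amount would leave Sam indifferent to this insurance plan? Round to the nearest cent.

E[u] = 0.8·√1156 + 0.2·√2116 = 0.8·34 + 0.2·46 = 36.4
CE = (36.4)² = 1324.96

$1,324.96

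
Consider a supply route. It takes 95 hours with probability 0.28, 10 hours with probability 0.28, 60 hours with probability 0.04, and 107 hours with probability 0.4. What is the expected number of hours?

74.6 hours

EV = 0.28 × 95 + 0.28 × 10 + 0.04 × 60 + 0.4 × 107 = 26.6 + 2.8 + 2.4 + 42.8 = 74.6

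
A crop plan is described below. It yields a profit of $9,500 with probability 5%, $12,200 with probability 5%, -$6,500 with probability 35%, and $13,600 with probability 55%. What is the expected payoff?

EV = 0.05 × 9500 + 0.05 × 12200 + 0.35 × (-6500) + 0.55 × 13600 = 475 + 610 − 2275 + 7480 = 6290

$6,290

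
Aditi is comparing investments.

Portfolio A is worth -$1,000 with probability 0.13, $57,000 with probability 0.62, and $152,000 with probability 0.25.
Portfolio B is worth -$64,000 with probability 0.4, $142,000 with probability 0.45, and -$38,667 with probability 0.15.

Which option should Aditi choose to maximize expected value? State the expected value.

Portfolio A ($73,210)

Portfolio A = 0.13 × (-1000) + 0.62 × 57000 + 0.25 × 152000 = -130 + 35340 + 38000 = 73210
Portfolio B = 0.4 × (-64000) + 0.45 × 142000 + 0.15 × (-38667) = -25600 + 63900 − 5800.05 = 32499.95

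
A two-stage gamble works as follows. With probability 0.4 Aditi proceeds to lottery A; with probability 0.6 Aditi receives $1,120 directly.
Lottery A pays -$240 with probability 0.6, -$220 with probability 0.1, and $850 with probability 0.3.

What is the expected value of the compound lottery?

EV(A) = 0.6 × (-240) + 0.1 × (-220) + 0.3 × 850 = -144 − 22 + 255 = 89
Branch B: 1120 (certain)
Overall = 0.4 × 89 + 0.6 × 1120 = 35.6 + 672 = 707.6

$707.60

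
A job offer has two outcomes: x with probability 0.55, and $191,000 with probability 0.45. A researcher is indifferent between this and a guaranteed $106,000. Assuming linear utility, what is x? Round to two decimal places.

x = $36,454.55

0.55·x + 0.45·191000 = 106000
0.55·x = 106000 − 85950 = 20050
x = 20050 / 0.55 = 36454.5455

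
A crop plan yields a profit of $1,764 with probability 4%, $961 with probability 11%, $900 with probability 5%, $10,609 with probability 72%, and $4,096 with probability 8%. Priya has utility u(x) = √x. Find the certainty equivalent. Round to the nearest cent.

E[u] = 0.04·√1764 + 0.11·√961 + 0.05·√900 + 0.72·√10609 + 0.08·√4096 = 0.04·42 + 0.11·31 + 0.05·30 + 0.72·103 + 0.08·64 = 85.87
CE = (85.87)² = 7373.6569

$7,373.66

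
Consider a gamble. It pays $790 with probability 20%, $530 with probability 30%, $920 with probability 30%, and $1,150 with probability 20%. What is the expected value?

EV = 0.2 × 790 + 0.3 × 530 + 0.3 × 920 + 0.2 × 1150 = 158 + 159 + 276 + 230 = 823

$823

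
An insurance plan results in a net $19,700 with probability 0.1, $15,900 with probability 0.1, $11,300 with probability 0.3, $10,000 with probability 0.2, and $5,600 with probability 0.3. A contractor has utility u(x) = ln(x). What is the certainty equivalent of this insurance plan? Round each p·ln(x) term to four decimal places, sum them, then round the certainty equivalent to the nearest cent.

E[u] = 0.1·ln(19700) + 0.1·ln(15900) + 0.3·ln(11300) + 0.2·ln(10000) + 0.3·ln(5600) = 0.9888 + 0.9674 + 2.7998 + 1.8421 + 2.5892 = 9.1873
CE = e^9.1873 ≈ 9772.23

$9,772.23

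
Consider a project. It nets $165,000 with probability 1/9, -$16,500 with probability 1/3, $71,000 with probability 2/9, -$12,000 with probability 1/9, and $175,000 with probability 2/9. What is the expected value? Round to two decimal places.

EV = 1/9 × 165000 + 1/3 × (-16500) + 2/9 × 71000 + 1/9 × (-12000) + 2/9 × 175000 = 18333.3333 − 5500 + 15777.7778 − 1333.3333 + 38888.8889 = 66166.6667

$66,166.67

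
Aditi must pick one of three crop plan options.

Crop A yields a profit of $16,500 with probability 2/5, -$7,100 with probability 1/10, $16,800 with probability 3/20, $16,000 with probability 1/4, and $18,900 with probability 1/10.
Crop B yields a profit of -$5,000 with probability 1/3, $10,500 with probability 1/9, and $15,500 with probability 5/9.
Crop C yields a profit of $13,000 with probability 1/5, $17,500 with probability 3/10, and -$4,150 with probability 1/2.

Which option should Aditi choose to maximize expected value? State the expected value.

Crop A ($14,300)

Crop A = 2/5 × 16500 + 1/10 × (-7100) + 3/20 × 16800 + 1/4 × 16000 + 1/10 × 18900 = 6600 − 710 + 2520 + 4000 + 1890 = 14300
Crop B = 1/3 × (-5000) + 1/9 × 10500 + 5/9 × 15500 = -1666.6667 + 1166.6667 + 8611.1111 = 8111.1111
Crop C = 1/5 × 13000 + 3/10 × 17500 + 1/2 × (-4150) = 2600 + 5250 − 2075 = 5775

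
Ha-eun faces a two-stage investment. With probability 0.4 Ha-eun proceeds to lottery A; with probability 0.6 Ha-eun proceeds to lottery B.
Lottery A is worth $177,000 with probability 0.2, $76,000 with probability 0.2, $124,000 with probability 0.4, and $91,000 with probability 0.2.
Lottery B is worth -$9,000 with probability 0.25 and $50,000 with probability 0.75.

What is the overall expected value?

EV(A) = 0.2 × 177000 + 0.2 × 76000 + 0.4 × 124000 + 0.2 × 91000 = 35400 + 15200 + 49600 + 18200 = 118400
EV(B) = 0.25 × (-9000) + 0.75 × 50000 = -2250 + 37500 = 35250
Overall = 0.4 × 118400 + 0.6 × 35250 = 47360 + 21150 = 68510

$68,510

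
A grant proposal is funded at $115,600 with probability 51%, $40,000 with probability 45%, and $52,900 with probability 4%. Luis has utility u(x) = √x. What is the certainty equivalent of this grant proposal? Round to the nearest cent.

$74,310.76

E[u] = 0.51·√115600 + 0.45·√40000 + 0.04·√52900 = 0.51·340 + 0.45·200 + 0.04·230 = 272.6
CE = (272.6)² = 74310.76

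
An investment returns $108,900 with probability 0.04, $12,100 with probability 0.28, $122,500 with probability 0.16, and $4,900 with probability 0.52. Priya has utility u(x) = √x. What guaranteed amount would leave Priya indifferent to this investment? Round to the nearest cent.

E[u] = 0.04·√108900 + 0.28·√12100 + 0.16·√122500 + 0.52·√4900 = 0.04·330 + 0.28·110 + 0.16·350 + 0.52·70 = 136.4
CE = (136.4)² = 18604.96

$18,604.96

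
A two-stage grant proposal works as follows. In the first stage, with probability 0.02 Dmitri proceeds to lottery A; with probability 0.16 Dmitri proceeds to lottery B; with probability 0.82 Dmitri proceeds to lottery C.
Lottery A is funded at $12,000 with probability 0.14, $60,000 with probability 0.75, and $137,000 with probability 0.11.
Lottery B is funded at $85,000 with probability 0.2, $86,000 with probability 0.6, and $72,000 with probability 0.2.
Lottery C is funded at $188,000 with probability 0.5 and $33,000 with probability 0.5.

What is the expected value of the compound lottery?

$105,125

EV(A) = 0.14 × 12000 + 0.75 × 60000 + 0.11 × 137000 = 1680 + 45000 + 15070 = 61750
EV(B) = 0.2 × 85000 + 0.6 × 86000 + 0.2 × 72000 = 17000 + 51600 + 14400 = 83000
EV(C) = 0.5 × 188000 + 0.5 × 33000 = 94000 + 16500 = 110500
Overall = 0.02 × 61750 + 0.16 × 83000 + 0.82 × 110500 = 1235 + 13280 + 90610 = 105125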